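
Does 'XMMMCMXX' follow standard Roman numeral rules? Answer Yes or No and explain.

'XMMMCMXX': Invalid subtractive combination: XM

No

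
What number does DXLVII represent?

DXLVII: D=500, XL=40, V=5, I=1, I=1
500 + 40 + 5 + 1 + 1 = 547

547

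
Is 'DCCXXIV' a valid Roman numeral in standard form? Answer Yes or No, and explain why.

'DCCXXIV': Check the rules: uses only the symbols I, V, X, L, C, D, M; no symbol is repeated more than three times in a row; V, L and D each appear at most once; the only place a smaller symbol precedes a larger one is the allowed subtractive pair IV, the symbol right after such a pair (if any) is smaller than the pair's first symbol, and otherwise the values never increase from left to right. Value: D (500) + C (100) + C (100) + X (10) + X (10) + IV (4) = 724. So it is a valid standard Roman numeral.

Yes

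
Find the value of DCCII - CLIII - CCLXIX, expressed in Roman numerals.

DCCII = 702, CLIII = 153, CCLXIX = 269
702 - 153 = 549
549 - 269 = 280

CCLXXX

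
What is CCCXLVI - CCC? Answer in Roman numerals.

CCCXLVI = 346
CCC = 300
346 - 300 = 46

XLVI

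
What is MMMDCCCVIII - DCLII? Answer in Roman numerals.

MMMDCCCVIII = 3808
DCLII = 652
3808 - 652 = 3156

MMMCLVI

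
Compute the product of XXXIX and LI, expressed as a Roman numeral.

XXXIX = 39
LI = 51
39 × 51 = 1989

MCMLXXXIX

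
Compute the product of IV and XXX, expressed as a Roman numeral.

IV = 4
XXX = 30
4 × 30 = 120

CXX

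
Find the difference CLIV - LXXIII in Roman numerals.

CLIV = 154
LXXIII = 73
154 - 73 = 81

LXXXI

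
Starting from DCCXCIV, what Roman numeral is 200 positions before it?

DCCXCIV = 794
794 - 200 = 594

DXCIV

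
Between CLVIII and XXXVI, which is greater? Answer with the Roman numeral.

CLVIII = 158
XXXVI = 36
158 is larger

CLVIII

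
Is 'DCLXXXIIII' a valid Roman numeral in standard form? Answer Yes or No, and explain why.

'DCLXXXIIII': More than 3 consecutive I's

No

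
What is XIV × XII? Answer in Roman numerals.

XIV = 14
XII = 12
14 × 12 = 168

CLXVIII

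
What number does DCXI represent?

DCXI: D=500, C=100, X=10, I=1
500 + 100 + 10 + 1 = 611

611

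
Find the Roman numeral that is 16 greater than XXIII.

XXIII = 23
23 + 16 = 39

XXXIX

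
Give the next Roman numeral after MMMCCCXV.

MMMCCCXV = 3315; next is 3316

MMMCCCXVI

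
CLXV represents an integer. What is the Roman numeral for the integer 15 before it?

CLXV = 165
165 - 15 = 150

CL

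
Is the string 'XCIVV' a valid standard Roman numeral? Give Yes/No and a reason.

'XCIVV': V should not appear more than once

No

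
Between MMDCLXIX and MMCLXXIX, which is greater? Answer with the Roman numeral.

MMDCLXIX = 2669
MMCLXXIX = 2179
2669 is larger

MMDCLXIX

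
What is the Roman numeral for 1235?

Convert 1235 to Roman numerals:
  1235 contains 1×1000 (M)
  235 contains 2×100 (CC)
  35 contains 3×10 (XXX)
  5 contains 1×5 (V)

MCCXXXV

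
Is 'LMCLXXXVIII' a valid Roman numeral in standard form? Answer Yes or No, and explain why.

'LMCLXXXVIII': L should not appear more than once

No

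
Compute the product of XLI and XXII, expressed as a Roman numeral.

XLI = 41
XXII = 22
41 × 22 = 902

CMII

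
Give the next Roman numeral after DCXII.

DCXII = 612, so the next integer is 612 + 1 = 613

DCXIII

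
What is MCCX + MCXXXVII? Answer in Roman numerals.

MCCX = 1210
MCXXXVII = 1137
1210 + 1137 = 2347

MMCCCXLVII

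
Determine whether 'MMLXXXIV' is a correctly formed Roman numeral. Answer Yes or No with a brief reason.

'MMLXXXIV': Check the rules: uses only the symbols I, V, X, L, C, D, M; no symbol is repeated more than three times in a row; V, L and D each appear at most once; the only place a smaller symbol precedes a larger one is the allowed subtractive pair IV, the symbol right after such a pair (if any) is smaller than the pair's first symbol, and otherwise the values never increase from left to right. Value: M (1000) + M (1000) + L (50) + X (10) + X (10) + X (10) + IV (4) = 2084. So it is a valid standard Roman numeral.

Yes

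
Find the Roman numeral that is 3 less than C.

C = 100
100 - 3 = 97

XCVII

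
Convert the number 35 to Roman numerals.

Convert 35 to Roman numerals:
  35 contains 3×10 (XXX)
  5 contains 1×5 (V)

XXXV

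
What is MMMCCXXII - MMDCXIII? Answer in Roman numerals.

MMMCCXXII = 3222
MMDCXIII = 2613
3222 - 2613 = 609

DCIX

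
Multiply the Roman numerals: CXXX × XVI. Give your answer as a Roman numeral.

CXXX = 130
XVI = 16
130 × 16 = 2080

MMLXXX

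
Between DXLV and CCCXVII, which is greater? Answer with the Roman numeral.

DXLV = 545
CCCXVII = 317
545 is larger

DXLV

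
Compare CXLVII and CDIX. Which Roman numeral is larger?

CXLVII = 147
CDIX = 409
409 is larger

CDIX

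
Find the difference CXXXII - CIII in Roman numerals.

CXXXII = 132
CIII = 103
132 - 103 = 29

XXIX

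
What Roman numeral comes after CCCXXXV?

CCCXXXV = 335; next is 336

CCCXXXVI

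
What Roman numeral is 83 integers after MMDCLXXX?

MMDCLXXX = 2680
2680 + 83 = 2763

MMDCCLXIII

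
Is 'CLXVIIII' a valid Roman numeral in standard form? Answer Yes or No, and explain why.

'CLXVIIII': More than 3 consecutive I's

No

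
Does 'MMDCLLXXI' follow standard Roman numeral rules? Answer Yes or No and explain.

'MMDCLLXXI': L should not appear more than once

No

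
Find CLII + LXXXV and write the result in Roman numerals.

CLII = 152
LXXXV = 85
152 + 85 = 237

CCXXXVII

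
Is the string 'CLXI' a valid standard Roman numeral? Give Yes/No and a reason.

'CLXI': Check the rules: uses only the symbols I, V, X, L, C, D, M; no symbol is repeated more than three times in a row; V, L and D each appear at most once; no smaller symbol precedes a larger one (values never increase from left to right). Value: C (100) + L (50) + X (10) + I (1) = 161. So it is a valid standard Roman numeral.

Yes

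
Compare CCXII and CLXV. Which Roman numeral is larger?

CCXII = 212
CLXV = 165
212 is larger

CCXII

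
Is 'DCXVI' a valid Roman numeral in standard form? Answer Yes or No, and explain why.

'DCXVI': Check the rules: uses only the symbols I, V, X, L, C, D, M; no symbol is repeated more than three times in a row; V, L and D each appear at most once; no smaller symbol precedes a larger one (values never increase from left to right). Value: D (500) + C (100) + X (10) + V (5) + I (1) = 616. So it is a valid standard Roman numeral.

Yes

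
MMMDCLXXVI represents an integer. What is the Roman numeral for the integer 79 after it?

MMMDCLXXVI = 3676
3676 + 79 = 3755

MMMDCCLV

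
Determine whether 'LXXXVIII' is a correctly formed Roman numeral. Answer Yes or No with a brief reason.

'LXXXVIII': Check the rules: uses only the symbols I, V, X, L, C, D, M; no symbol is repeated more than three times in a row; V, L and D each appear at most once; no smaller symbol precedes a larger one (values never increase from left to right). Value: L (50) + X (10) + X (10) + X (10) + V (5) + I (1) + I (1) + I (1) = 88. So it is a valid standard Roman numeral.

Yes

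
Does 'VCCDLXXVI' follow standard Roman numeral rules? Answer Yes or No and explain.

'VCCDLXXVI': V should not appear more than once

No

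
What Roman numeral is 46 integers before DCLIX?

DCLIX = 659
659 - 46 = 613

DCXIII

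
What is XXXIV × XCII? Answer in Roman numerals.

XXXIV = 34
XCII = 92
34 × 92 = 3128

MMMCXXVIII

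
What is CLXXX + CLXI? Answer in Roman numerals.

CLXXX = 180
CLXI = 161
180 + 161 = 341

CCCXLI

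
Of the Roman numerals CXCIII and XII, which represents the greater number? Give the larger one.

CXCIII = 193
XII = 12
193 is larger

CXCIII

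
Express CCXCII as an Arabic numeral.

CCXCII: C=100, C=100, XC=90, I=1, I=1
100 + 100 + 90 + 1 + 1 = 292

292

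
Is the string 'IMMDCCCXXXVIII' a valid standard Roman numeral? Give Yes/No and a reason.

'IMMDCCCXXXVIII': Invalid subtractive combination: IM

No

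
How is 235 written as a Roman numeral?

Convert 235 to Roman numerals:
  235 contains 2×100 (CC)
  35 contains 3×10 (XXX)
  5 contains 1×5 (V)

CCXXXV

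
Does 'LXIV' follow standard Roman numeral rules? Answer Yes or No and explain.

'LXIV': Check the rules: uses only the symbols I, V, X, L, C, D, M; no symbol is repeated more than three times in a row; V, L and D each appear at most once; the only place a smaller symbol precedes a larger one is the allowed subtractive pair IV, the symbol right after such a pair (if any) is smaller than the pair's first symbol, and otherwise the values never increase from left to right. Value: L (50) + X (10) + IV (4) = 64. So it is a valid standard Roman numeral.

Yes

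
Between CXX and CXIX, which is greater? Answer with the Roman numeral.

CXX = 120
CXIX = 119
120 is larger

CXX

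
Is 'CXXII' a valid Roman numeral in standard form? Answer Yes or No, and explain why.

'CXXII': Check the rules: uses only the symbols I, V, X, L, C, D, M; no symbol is repeated more than three times in a row; V, L and D each appear at most once; no smaller symbol precedes a larger one (values never increase from left to right). Value: C (100) + X (10) + X (10) + I (1) + I (1) = 122. So it is a valid standard Roman numeral.

Yes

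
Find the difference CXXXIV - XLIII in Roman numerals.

CXXXIV = 134
XLIII = 43
134 - 43 = 91

XCI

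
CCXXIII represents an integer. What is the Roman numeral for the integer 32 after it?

CCXXIII = 223
223 + 32 = 255

CCLV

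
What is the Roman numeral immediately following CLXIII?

CLXIII = 163; next is 164

CLXIV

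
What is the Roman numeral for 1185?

Convert 1185 to Roman numerals:
  1185 contains 1×1000 (M)
  185 contains 1×100 (C)
  85 contains 1×50 (L)
  35 contains 3×10 (XXX)
  5 contains 1×5 (V)

MCLXXXV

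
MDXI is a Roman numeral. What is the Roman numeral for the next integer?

MDXI = 1511; next is 1512

MDXII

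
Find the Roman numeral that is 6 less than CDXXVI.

CDXXVI = 426
426 - 6 = 420

CDXX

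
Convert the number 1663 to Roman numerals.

Convert 1663 to Roman numerals:
  1663 contains 1×1000 (M)
  663 contains 1×500 (D)
  163 contains 1×100 (C)
  63 contains 1×50 (L)
  13 contains 1×10 (X)
  3 contains 3×1 (III)

MDCLXIII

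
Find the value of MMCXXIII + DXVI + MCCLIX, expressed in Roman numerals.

MMCXXIII = 2123, DXVI = 516, MCCLIX = 1259
2123 + 516 = 2639
2639 + 1259 = 3898

MMMDCCCXCVIII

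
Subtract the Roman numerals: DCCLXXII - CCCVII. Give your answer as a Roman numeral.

DCCLXXII = 772
CCCVII = 307
772 - 307 = 465

CDLXV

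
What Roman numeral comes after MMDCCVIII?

MMDCCVIII = 2708; next is 2709

MMDCCIX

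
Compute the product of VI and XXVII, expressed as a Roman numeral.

VI = 6
XXVII = 27
6 × 27 = 162

CLXII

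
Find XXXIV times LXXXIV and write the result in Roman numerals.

XXXIV = 34
LXXXIV = 84
34 × 84 = 2856

MMDCCCLVI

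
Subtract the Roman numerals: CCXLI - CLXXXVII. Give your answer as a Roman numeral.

CCXLI = 241
CLXXXVII = 187
241 - 187 = 54

LIV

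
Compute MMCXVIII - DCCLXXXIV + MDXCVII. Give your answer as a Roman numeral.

MMCXVIII = 2118, DCCLXXXIV = 784, MDXCVII = 1597
2118 - 784 = 1334
1334 + 1597 = 2931

MMCMXXXI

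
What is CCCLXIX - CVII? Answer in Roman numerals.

CCCLXIX = 369
CVII = 107
369 - 107 = 262

CCLXII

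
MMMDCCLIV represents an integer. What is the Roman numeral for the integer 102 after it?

MMMDCCLIV = 3754
3754 + 102 = 3856

MMMDCCCLVI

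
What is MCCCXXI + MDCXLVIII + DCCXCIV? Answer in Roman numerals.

MCCCXXI = 1321, MDCXLVIII = 1648, DCCXCIV = 794
1321 + 1648 = 2969
2969 + 794 = 3763

MMMDCCLXIII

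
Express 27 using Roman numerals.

Convert 27 to Roman numerals:
  27 contains 2×10 (XX)
  7 contains 1×5 (V)
  2 contains 2×1 (II)

XXVII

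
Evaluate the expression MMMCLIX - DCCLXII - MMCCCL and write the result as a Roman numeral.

MMMCLIX = 3159, DCCLXII = 762, MMCCCL = 2350
3159 - 762 = 2397
2397 - 2350 = 47

XLVII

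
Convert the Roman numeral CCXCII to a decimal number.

CCXCII: C=100, C=100, XC=90, I=1, I=1
100 + 100 + 90 + 1 + 1 = 292

292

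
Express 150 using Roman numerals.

Convert 150 to Roman numerals:
  150 contains 1×100 (C)
  50 contains 1×50 (L)

CL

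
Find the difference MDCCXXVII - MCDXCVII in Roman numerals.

MDCCXXVII = 1727
MCDXCVII = 1497
1727 - 1497 = 230

CCXXX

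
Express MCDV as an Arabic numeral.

MCDV: M=1000, CD=400, V=5
1000 + 400 + 5 = 1405

1405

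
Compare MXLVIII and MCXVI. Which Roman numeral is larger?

MXLVIII = 1048
MCXVI = 1116
1116 is larger

MCXVI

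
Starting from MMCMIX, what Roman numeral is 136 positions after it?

MMCMIX = 2909
2909 + 136 = 3045

MMMXLV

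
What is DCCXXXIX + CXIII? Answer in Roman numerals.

DCCXXXIX = 739
CXIII = 113
739 + 113 = 852

DCCCLII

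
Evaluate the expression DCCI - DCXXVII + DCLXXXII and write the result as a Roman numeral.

DCCI = 701, DCXXVII = 627, DCLXXXII = 682
701 - 627 = 74
74 + 682 = 756

DCCLVI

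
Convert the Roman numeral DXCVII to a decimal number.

DXCVII: D=500, XC=90, V=5, I=1, I=1
500 + 90 + 5 + 1 + 1 = 597

597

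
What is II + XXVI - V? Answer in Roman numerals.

II = 2, XXVI = 26, V = 5
2 + 26 = 28
28 - 5 = 23

XXIII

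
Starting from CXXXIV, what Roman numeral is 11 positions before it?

CXXXIV = 134
134 - 11 = 123

CXXIII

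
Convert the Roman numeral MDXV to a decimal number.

MDXV: M=1000, D=500, X=10, V=5
1000 + 500 + 10 + 5 = 1515

1515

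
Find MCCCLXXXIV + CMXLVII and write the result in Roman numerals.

MCCCLXXXIV = 1384
CMXLVII = 947
1384 + 947 = 2331

MMCCCXXXI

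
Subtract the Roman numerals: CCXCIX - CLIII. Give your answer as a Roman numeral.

CCXCIX = 299
CLIII = 153
299 - 153 = 146

CXLVI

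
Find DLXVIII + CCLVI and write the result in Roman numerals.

DLXVIII = 568
CCLVI = 256
568 + 256 = 824

DCCCXXIV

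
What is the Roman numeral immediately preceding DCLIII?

DCLIII = 653; previous is 652

DCLII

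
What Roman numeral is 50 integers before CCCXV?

CCCXV = 315
315 - 50 = 265

CCLXV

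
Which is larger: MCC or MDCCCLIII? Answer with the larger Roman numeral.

MCC = 1200
MDCCCLIII = 1853
1853 is larger

MDCCCLIII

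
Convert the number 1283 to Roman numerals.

Convert 1283 to Roman numerals:
  1283 contains 1×1000 (M)
  283 contains 2×100 (CC)
  83 contains 1×50 (L)
  33 contains 3×10 (XXX)
  3 contains 3×1 (III)

MCCLXXXIII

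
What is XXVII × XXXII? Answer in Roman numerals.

XXVII = 27
XXXII = 32
27 × 32 = 864

DCCCLXIV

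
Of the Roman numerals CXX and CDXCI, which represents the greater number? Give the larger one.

CXX = 120
CDXCI = 491
491 is larger

CDXCI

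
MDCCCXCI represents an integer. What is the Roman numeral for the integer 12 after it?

MDCCCXCI = 1891
1891 + 12 = 1903

MCMIII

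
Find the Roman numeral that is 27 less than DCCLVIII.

DCCLVIII = 758
758 - 27 = 731

DCCXXXI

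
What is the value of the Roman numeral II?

II: I=1, I=1
1 + 1 = 2

2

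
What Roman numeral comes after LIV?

LIV = 54, so the next integer is 54 + 1 = 55

LV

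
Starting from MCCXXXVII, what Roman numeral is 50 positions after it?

MCCXXXVII = 1237
1237 + 50 = 1287

MCCLXXXVII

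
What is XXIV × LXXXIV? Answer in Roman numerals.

XXIV = 24
LXXXIV = 84
24 × 84 = 2016

MMXVI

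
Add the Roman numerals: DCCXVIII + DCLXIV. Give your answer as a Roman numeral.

DCCXVIII = 718
DCLXIV = 664
718 + 664 = 1382

MCCCLXXXII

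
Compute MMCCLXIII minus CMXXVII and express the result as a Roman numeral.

MMCCLXIII = 2263
CMXXVII = 927
2263 - 927 = 1336

MCCCXXXVI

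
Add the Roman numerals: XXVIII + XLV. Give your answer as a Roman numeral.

XXVIII = 28
XLV = 45
28 + 45 = 73

LXXIII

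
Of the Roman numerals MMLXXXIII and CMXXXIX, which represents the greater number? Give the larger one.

MMLXXXIII = 2083
CMXXXIX = 939
2083 is larger

MMLXXXIII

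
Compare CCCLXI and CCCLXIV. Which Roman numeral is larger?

CCCLXI = 361
CCCLXIV = 364
364 is larger

CCCLXIV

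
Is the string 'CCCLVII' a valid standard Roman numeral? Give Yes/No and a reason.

'CCCLVII': Check the rules: uses only the symbols I, V, X, L, C, D, M; no symbol is repeated more than three times in a row; V, L and D each appear at most once; no smaller symbol precedes a larger one (values never increase from left to right). Value: C (100) + C (100) + C (100) + L (50) + V (5) + I (1) + I (1) = 357. So it is a valid standard Roman numeral.

Yes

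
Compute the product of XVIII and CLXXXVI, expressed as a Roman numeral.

XVIII = 18
CLXXXVI = 186
18 × 186 = 3348

MMMCCCXLVIII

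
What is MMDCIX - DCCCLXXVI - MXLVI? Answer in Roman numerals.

MMDCIX = 2609, DCCCLXXVI = 876, MXLVI = 1046
2609 - 876 = 1733
1733 - 1046 = 687

DCLXXXVII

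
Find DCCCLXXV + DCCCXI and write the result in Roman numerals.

DCCCLXXV = 875
DCCCXI = 811
875 + 811 = 1686

MDCLXXXVI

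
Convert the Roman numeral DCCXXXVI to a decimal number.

DCCXXXVI: D=500, C=100, C=100, X=10, X=10, X=10, V=5, I=1
500 + 100 + 100 + 10 + 10 + 10 + 5 + 1 = 736

736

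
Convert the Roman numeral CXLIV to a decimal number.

CXLIV: C=100, XL=40, IV=4
100 + 40 + 4 = 144

144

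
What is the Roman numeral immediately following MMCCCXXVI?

MMCCCXXVI = 2326, so the next integer is 2326 + 1 = 2327

MMCCCXXVII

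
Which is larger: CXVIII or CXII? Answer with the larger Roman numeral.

CXVIII = 118
CXII = 112
118 is larger

CXVIII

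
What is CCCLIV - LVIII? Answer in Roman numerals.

CCCLIV = 354
LVIII = 58
354 - 58 = 296

CCXCVI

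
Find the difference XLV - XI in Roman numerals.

XLV = 45
XI = 11
45 - 11 = 34

XXXIV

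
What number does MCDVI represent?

MCDVI: M=1000, CD=400, V=5, I=1
1000 + 400 + 5 + 1 = 1406

1406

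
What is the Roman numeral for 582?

Convert 582 to Roman numerals:
  582 contains 1×500 (D)
  82 contains 1×50 (L)
  32 contains 3×10 (XXX)
  2 contains 2×1 (II)

DLXXXII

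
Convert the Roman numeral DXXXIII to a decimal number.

DXXXIII: D=500, X=10, X=10, X=10, I=1, I=1, I=1
500 + 10 + 10 + 10 + 1 + 1 + 1 = 533

533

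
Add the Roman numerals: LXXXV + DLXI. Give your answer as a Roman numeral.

LXXXV = 85
DLXI = 561
85 + 561 = 646

DCXLVI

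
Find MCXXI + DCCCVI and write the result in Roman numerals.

MCXXI = 1121
DCCCVI = 806
1121 + 806 = 1927

MCMXXVII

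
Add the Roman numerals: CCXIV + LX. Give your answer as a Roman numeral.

CCXIV = 214
LX = 60
214 + 60 = 274

CCLXXIV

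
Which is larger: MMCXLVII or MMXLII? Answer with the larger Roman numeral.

MMCXLVII = 2147
MMXLII = 2042
2147 is larger

MMCXLVII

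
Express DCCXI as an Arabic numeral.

DCCXI: D=500, C=100, C=100, X=10, I=1
500 + 100 + 100 + 10 + 1 = 711

711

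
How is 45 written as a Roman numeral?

Convert 45 to Roman numerals:
  45 contains 1×40 (XL)
  5 contains 1×5 (V)

XLV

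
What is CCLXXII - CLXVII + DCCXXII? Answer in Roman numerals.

CCLXXII = 272, CLXVII = 167, DCCXXII = 722
272 - 167 = 105
105 + 722 = 827

DCCCXXVII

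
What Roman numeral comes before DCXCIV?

DCXCIV = 694, so the previous integer is 694 - 1 = 693

DCXCIII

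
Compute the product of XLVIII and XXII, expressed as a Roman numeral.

XLVIII = 48
XXII = 22
48 × 22 = 1056

MLVI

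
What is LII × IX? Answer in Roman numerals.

LII = 52
IX = 9
52 × 9 = 468

CDLXVIII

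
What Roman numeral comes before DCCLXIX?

DCCLXIX = 769, so the previous integer is 769 - 1 = 768

DCCLXVIII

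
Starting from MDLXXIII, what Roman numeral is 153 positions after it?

MDLXXIII = 1573
1573 + 153 = 1726

MDCCXXVI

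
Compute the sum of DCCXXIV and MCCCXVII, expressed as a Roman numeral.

DCCXXIV = 724
MCCCXVII = 1317
724 + 1317 = 2041

MMXLI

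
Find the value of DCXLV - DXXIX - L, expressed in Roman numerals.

DCXLV = 645, DXXIX = 529, L = 50
645 - 529 = 116
116 - 50 = 66

LXVI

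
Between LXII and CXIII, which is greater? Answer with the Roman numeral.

LXII = 62
CXIII = 113
113 is larger

CXIII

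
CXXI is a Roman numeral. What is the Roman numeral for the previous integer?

CXXI = 121; previous is 120

CXX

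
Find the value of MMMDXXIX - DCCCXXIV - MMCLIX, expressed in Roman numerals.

MMMDXXIX = 3529, DCCCXXIV = 824, MMCLIX = 2159
3529 - 824 = 2705
2705 - 2159 = 546

DXLVI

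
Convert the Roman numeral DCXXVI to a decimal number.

DCXXVI: D=500, C=100, X=10, X=10, V=5, I=1
500 + 100 + 10 + 10 + 5 + 1 = 626

626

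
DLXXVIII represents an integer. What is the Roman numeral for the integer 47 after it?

DLXXVIII = 578
578 + 47 = 625

DCXXV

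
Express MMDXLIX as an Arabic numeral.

MMDXLIX: M=1000, M=1000, D=500, XL=40, IX=9
1000 + 1000 + 500 + 40 + 9 = 2549

2549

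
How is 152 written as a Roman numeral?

Convert 152 to Roman numerals:
  152 contains 1×100 (C)
  52 contains 1×50 (L)
  2 contains 2×1 (II)

CLII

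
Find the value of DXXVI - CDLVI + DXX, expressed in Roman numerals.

DXXVI = 526, CDLVI = 456, DXX = 520
526 - 456 = 70
70 + 520 = 590

DXC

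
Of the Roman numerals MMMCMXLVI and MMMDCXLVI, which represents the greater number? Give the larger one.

MMMCMXLVI = 3946
MMMDCXLVI = 3646
3946 is larger

MMMCMXLVI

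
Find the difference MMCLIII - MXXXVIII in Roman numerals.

MMCLIII = 2153
MXXXVIII = 1038
2153 - 1038 = 1115

MCXV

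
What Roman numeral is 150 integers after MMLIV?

MMLIV = 2054
2054 + 150 = 2204

MMCCIV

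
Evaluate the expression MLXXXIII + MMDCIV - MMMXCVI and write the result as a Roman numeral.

MLXXXIII = 1083, MMDCIV = 2604, MMMXCVI = 3096
1083 + 2604 = 3687
3687 - 3096 = 591

DXCI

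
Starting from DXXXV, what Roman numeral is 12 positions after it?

DXXXV = 535
535 + 12 = 547

DXLVII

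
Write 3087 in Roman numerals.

Convert 3087 to Roman numerals:
  3087 contains 3×1000 (MMM)
  87 contains 1×50 (L)
  37 contains 3×10 (XXX)
  7 contains 1×5 (V)
  2 contains 2×1 (II)

MMMLXXXVII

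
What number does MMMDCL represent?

MMMDCL: M=1000, M=1000, M=1000, D=500, C=100, L=50
1000 + 1000 + 1000 + 500 + 100 + 50 = 3650

3650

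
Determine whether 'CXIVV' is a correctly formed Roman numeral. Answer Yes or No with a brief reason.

'CXIVV': V should not appear more than once

No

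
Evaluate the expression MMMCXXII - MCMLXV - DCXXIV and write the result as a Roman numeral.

MMMCXXII = 3122, MCMLXV = 1965, DCXXIV = 624
3122 - 1965 = 1157
1157 - 624 = 533

DXXXIII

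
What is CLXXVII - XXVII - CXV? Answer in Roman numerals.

CLXXVII = 177, XXVII = 27, CXV = 115
177 - 27 = 150
150 - 115 = 35

XXXV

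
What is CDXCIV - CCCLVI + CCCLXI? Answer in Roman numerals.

CDXCIV = 494, CCCLVI = 356, CCCLXI = 361
494 - 356 = 138
138 + 361 = 499

CDXCIX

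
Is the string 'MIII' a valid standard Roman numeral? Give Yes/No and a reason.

'MIII': Check the rules: uses only the symbols I, V, X, L, C, D, M; no symbol is repeated more than three times in a row; V, L and D each appear at most once; no smaller symbol precedes a larger one (values never increase from left to right). Value: M (1000) + I (1) + I (1) + I (1) = 1003. So it is a valid standard Roman numeral.

Yes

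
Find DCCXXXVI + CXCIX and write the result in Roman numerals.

DCCXXXVI = 736
CXCIX = 199
736 + 199 = 935

CMXXXV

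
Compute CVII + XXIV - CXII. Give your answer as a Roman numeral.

CVII = 107, XXIV = 24, CXII = 112
107 + 24 = 131
131 - 112 = 19

XIX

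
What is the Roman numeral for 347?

Convert 347 to Roman numerals:
  347 contains 3×100 (CCC)
  47 contains 1×40 (XL)
  7 contains 1×5 (V)
  2 contains 2×1 (II)

CCCXLVII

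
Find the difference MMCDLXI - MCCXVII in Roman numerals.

MMCDLXI = 2461
MCCXVII = 1217
2461 - 1217 = 1244

MCCXLIV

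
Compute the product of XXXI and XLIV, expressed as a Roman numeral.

XXXI = 31
XLIV = 44
31 × 44 = 1364

MCCCLXIV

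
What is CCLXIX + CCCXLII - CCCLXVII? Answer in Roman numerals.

CCLXIX = 269, CCCXLII = 342, CCCLXVII = 367
269 + 342 = 611
611 - 367 = 244

CCXLIV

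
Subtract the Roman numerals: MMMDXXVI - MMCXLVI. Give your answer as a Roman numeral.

MMMDXXVI = 3526
MMCXLVI = 2146
3526 - 2146 = 1380

MCCCLXXX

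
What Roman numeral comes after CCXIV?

CCXIV = 214, so the next integer is 214 + 1 = 215

CCXV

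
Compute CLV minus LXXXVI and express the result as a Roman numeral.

CLV = 155
LXXXVI = 86
155 - 86 = 69

LXIX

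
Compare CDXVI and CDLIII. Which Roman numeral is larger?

CDXVI = 416
CDLIII = 453
453 is larger

CDLIII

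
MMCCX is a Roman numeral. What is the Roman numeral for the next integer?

MMCCX = 2210; next is 2211

MMCCXI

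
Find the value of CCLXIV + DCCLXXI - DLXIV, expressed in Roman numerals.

CCLXIV = 264, DCCLXXI = 771, DLXIV = 564
264 + 771 = 1035
1035 - 564 = 471

CDLXXI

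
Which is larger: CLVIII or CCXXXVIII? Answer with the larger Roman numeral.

CLVIII = 158
CCXXXVIII = 238
238 is larger

CCXXXVIII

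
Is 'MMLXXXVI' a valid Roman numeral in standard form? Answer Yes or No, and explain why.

'MMLXXXVI': Check the rules: uses only the symbols I, V, X, L, C, D, M; no symbol is repeated more than three times in a row; V, L and D each appear at most once; no smaller symbol precedes a larger one (values never increase from left to right). Value: M (1000) + M (1000) + L (50) + X (10) + X (10) + X (10) + V (5) + I (1) = 2086. So it is a valid standard Roman numeral.

Yes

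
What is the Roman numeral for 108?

Convert 108 to Roman numerals:
  108 contains 1×100 (C)
  8 contains 1×5 (V)
  3 contains 3×1 (III)

CVIII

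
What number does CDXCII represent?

CDXCII: CD=400, XC=90, I=1, I=1
400 + 90 + 1 + 1 = 492

492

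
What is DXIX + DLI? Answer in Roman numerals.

DXIX = 519
DLI = 551
519 + 551 = 1070

MLXX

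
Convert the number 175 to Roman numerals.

Convert 175 to Roman numerals:
  175 contains 1×100 (C)
  75 contains 1×50 (L)
  25 contains 2×10 (XX)
  5 contains 1×5 (V)

CLXXV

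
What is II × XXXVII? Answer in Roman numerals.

II = 2
XXXVII = 37
2 × 37 = 74

LXXIV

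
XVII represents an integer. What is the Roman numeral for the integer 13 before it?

XVII = 17
17 - 13 = 4

IV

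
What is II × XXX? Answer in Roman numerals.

II = 2
XXX = 30
2 × 30 = 60

LX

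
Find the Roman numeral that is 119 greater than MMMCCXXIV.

MMMCCXXIV = 3224
3224 + 119 = 3343

MMMCCCXLIII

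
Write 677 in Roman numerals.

Convert 677 to Roman numerals:
  677 contains 1×500 (D)
  177 contains 1×100 (C)
  77 contains 1×50 (L)
  27 contains 2×10 (XX)
  7 contains 1×5 (V)
  2 contains 2×1 (II)

DCLXXVII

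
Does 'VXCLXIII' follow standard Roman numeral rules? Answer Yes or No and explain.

'VXCLXIII': Invalid subtractive combination: VX

No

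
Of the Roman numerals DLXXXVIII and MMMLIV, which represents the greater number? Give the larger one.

DLXXXVIII = 588
MMMLIV = 3054
3054 is larger

MMMLIV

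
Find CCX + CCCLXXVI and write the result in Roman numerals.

CCX = 210
CCCLXXVI = 376
210 + 376 = 586

DLXXXVI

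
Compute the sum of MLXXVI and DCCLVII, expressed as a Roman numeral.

MLXXVI = 1076
DCCLVII = 757
1076 + 757 = 1833

MDCCCXXXIII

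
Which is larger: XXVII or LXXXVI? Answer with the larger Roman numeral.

XXVII = 27
LXXXVI = 86
86 is larger

LXXXVI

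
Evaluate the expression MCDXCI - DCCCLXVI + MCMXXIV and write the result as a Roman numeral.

MCDXCI = 1491, DCCCLXVI = 866, MCMXXIV = 1924
1491 - 866 = 625
625 + 1924 = 2549

MMDXLIX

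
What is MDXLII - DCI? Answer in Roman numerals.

MDXLII = 1542
DCI = 601
1542 - 601 = 941

CMXLI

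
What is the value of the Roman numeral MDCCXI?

MDCCXI: M=1000, D=500, C=100, C=100, X=10, I=1
1000 + 500 + 100 + 100 + 10 + 1 = 1711

1711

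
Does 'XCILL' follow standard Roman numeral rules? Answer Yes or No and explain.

'XCILL': L should not appear more than once

No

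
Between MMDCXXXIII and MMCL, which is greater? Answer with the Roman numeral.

MMDCXXXIII = 2633
MMCL = 2150
2633 is larger

MMDCXXXIII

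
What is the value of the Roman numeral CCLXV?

CCLXV: C=100, C=100, L=50, X=10, V=5
100 + 100 + 50 + 10 + 5 = 265

265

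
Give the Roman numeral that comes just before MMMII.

MMMII = 3002, so the previous integer is 3002 - 1 = 3001

MMMI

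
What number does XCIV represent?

XCIV: XC=90, IV=4
90 + 4 = 94

94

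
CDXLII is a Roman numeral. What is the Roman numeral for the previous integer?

CDXLII = 442, so the previous integer is 442 - 1 = 441

CDXLI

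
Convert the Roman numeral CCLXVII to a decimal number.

CCLXVII: C=100, C=100, L=50, X=10, V=5, I=1, I=1
100 + 100 + 50 + 10 + 5 + 1 + 1 = 267

267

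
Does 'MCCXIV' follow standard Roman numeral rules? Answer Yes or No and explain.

'MCCXIV': Check the rules: uses only the symbols I, V, X, L, C, D, M; no symbol is repeated more than three times in a row; V, L and D each appear at most once; the only place a smaller symbol precedes a larger one is the allowed subtractive pair IV, the symbol right after such a pair (if any) is smaller than the pair's first symbol, and otherwise the values never increase from left to right. Value: M (1000) + C (100) + C (100) + X (10) + IV (4) = 1214. So it is a valid standard Roman numeral.

Yes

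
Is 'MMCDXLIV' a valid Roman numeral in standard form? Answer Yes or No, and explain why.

'MMCDXLIV': Check the rules: uses only the symbols I, V, X, L, C, D, M; no symbol is repeated more than three times in a row; V, L and D each appear at most once; the only places a smaller symbol precedes a larger one are the allowed subtractive pairs CD, XL, IV, the symbol right after such a pair (if any) is smaller than the pair's first symbol, and otherwise the values never increase from left to right. Value: M (1000) + M (1000) + CD (400) + XL (40) + IV (4) = 2444. So it is a valid standard Roman numeral.

Yes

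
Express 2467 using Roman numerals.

Convert 2467 to Roman numerals:
  2467 contains 2×1000 (MM)
  467 contains 1×400 (CD)
  67 contains 1×50 (L)
  17 contains 1×10 (X)
  7 contains 1×5 (V)
  2 contains 2×1 (II)

MMCDLXVII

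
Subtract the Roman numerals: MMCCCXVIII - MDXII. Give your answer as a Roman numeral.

MMCCCXVIII = 2318
MDXII = 1512
2318 - 1512 = 806

DCCCVI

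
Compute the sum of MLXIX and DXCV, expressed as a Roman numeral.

MLXIX = 1069
DXCV = 595
1069 + 595 = 1664

MDCLXIV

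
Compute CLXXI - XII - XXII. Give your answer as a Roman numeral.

CLXXI = 171, XII = 12, XXII = 22
171 - 12 = 159
159 - 22 = 137

CXXXVII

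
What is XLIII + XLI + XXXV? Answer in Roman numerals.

XLIII = 43, XLI = 41, XXXV = 35
43 + 41 = 84
84 + 35 = 119

CXIX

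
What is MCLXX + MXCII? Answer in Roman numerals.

MCLXX = 1170
MXCII = 1092
1170 + 1092 = 2262

MMCCLXII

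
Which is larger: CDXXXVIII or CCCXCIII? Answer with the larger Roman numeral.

CDXXXVIII = 438
CCCXCIII = 393
438 is larger

CDXXXVIII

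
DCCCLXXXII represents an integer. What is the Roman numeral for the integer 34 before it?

DCCCLXXXII = 882
882 - 34 = 848

DCCCXLVIII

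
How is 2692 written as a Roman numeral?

Convert 2692 to Roman numerals:
  2692 contains 2×1000 (MM)
  692 contains 1×500 (D)
  192 contains 1×100 (C)
  92 contains 1×90 (XC)
  2 contains 2×1 (II)

MMDCXCII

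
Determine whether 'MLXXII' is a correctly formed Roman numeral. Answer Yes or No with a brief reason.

'MLXXII': Check the rules: uses only the symbols I, V, X, L, C, D, M; no symbol is repeated more than three times in a row; V, L and D each appear at most once; no smaller symbol precedes a larger one (values never increase from left to right). Value: M (1000) + L (50) + X (10) + X (10) + I (1) + I (1) = 1072. So it is a valid standard Roman numeral.

Yes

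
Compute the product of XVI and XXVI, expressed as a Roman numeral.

XVI = 16
XXVI = 26
16 × 26 = 416

CDXVI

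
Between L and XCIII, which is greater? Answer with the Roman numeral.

L = 50
XCIII = 93
93 is larger

XCIII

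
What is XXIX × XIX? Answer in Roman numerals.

XXIX = 29
XIX = 19
29 × 19 = 551

DLI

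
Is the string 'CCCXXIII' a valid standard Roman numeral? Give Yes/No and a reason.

'CCCXXIII': Check the rules: uses only the symbols I, V, X, L, C, D, M; no symbol is repeated more than three times in a row; V, L and D each appear at most once; no smaller symbol precedes a larger one (values never increase from left to right). Value: C (100) + C (100) + C (100) + X (10) + X (10) + I (1) + I (1) + I (1) = 323. So it is a valid standard Roman numeral.

Yes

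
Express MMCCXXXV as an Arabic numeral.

MMCCXXXV: M=1000, M=1000, C=100, C=100, X=10, X=10, X=10, V=5
1000 + 1000 + 100 + 100 + 10 + 10 + 10 + 5 = 2235

2235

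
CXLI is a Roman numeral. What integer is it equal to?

CXLI: C=100, XL=40, I=1
100 + 40 + 1 = 141

141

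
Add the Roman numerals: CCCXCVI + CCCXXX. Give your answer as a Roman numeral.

CCCXCVI = 396
CCCXXX = 330
396 + 330 = 726

DCCXXVI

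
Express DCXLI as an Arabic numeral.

DCXLI: D=500, C=100, XL=40, I=1
500 + 100 + 40 + 1 = 641

641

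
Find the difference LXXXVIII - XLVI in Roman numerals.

LXXXVIII = 88
XLVI = 46
88 - 46 = 42

XLII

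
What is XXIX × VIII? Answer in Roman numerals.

XXIX = 29
VIII = 8
29 × 8 = 232

CCXXXII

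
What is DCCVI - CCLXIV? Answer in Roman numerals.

DCCVI = 706
CCLXIV = 264
706 - 264 = 442

CDXLII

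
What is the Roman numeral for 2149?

Convert 2149 to Roman numerals:
  2149 contains 2×1000 (MM)
  149 contains 1×100 (C)
  49 contains 1×40 (XL)
  9 contains 1×9 (IX)

MMCXLIX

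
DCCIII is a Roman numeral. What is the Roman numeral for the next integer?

DCCIII = 703; next is 704

DCCIV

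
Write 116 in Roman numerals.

Convert 116 to Roman numerals:
  116 contains 1×100 (C)
  16 contains 1×10 (X)
  6 contains 1×5 (V)
  1 contains 1×1 (I)

CXVI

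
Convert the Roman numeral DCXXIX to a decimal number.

DCXXIX: D=500, C=100, X=10, X=10, IX=9
500 + 100 + 10 + 10 + 9 = 629

629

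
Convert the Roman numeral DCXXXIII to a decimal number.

DCXXXIII: D=500, C=100, X=10, X=10, X=10, I=1, I=1, I=1
500 + 100 + 10 + 10 + 10 + 1 + 1 + 1 = 633

633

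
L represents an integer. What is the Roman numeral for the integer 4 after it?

L = 50
50 + 4 = 54

LIV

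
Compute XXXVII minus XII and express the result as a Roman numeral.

XXXVII = 37
XII = 12
37 - 12 = 25

XXV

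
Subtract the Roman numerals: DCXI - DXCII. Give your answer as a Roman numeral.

DCXI = 611
DXCII = 592
611 - 592 = 19

XIX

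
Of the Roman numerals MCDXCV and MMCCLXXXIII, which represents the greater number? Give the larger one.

MCDXCV = 1495
MMCCLXXXIII = 2283
2283 is larger

MMCCLXXXIII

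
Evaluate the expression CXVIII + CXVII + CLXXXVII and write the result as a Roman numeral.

CXVIII = 118, CXVII = 117, CLXXXVII = 187
118 + 117 = 235
235 + 187 = 422

CDXXII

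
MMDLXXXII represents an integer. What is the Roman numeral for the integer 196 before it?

MMDLXXXII = 2582
2582 - 196 = 2386

MMCCCLXXXVI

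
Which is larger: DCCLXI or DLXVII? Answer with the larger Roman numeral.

DCCLXI = 761
DLXVII = 567
761 is larger

DCCLXI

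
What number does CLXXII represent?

CLXXII: C=100, L=50, X=10, X=10, I=1, I=1
100 + 50 + 10 + 10 + 1 + 1 = 172

172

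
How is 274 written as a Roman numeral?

Convert 274 to Roman numerals:
  274 contains 2×100 (CC)
  74 contains 1×50 (L)
  24 contains 2×10 (XX)
  4 contains 1×4 (IV)

CCLXXIV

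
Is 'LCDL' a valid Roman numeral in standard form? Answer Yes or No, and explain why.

'LCDL': L should not appear more than once

No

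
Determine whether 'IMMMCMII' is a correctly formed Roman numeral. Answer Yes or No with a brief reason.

'IMMMCMII': Invalid subtractive combination: IM

No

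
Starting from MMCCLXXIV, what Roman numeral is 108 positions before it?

MMCCLXXIV = 2274
2274 - 108 = 2166

MMCLXVI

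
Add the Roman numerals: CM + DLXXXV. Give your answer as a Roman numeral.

CM = 900
DLXXXV = 585
900 + 585 = 1485

MCDLXXXV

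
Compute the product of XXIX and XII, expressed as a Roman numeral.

XXIX = 29
XII = 12
29 × 12 = 348

CCCXLVIII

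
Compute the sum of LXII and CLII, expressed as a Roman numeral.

LXII = 62
CLII = 152
62 + 152 = 214

CCXIV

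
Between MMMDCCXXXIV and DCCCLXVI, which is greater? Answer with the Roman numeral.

MMMDCCXXXIV = 3734
DCCCLXVI = 866
3734 is larger

MMMDCCXXXIV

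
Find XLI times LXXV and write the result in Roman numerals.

XLI = 41
LXXV = 75
41 × 75 = 3075

MMMLXXV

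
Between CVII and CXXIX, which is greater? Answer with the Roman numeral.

CVII = 107
CXXIX = 129
129 is larger

CXXIX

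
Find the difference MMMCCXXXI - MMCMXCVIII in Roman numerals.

MMMCCXXXI = 3231
MMCMXCVIII = 2998
3231 - 2998 = 233

CCXXXIII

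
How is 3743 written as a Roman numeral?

Convert 3743 to Roman numerals:
  3743 contains 3×1000 (MMM)
  743 contains 1×500 (D)
  243 contains 2×100 (CC)
  43 contains 1×40 (XL)
  3 contains 3×1 (III)

MMMDCCXLIII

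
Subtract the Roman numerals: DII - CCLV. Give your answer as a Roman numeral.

DII = 502
CCLV = 255
502 - 255 = 247

CCXLVII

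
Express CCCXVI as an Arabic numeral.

CCCXVI: C=100, C=100, C=100, X=10, V=5, I=1
100 + 100 + 100 + 10 + 5 + 1 = 316

316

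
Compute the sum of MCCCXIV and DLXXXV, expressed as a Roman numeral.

MCCCXIV = 1314
DLXXXV = 585
1314 + 585 = 1899

MDCCCXCIX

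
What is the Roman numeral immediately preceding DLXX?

DLXX = 570; previous is 569

DLXIX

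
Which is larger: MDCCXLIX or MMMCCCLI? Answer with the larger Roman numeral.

MDCCXLIX = 1749
MMMCCCLI = 3351
3351 is larger

MMMCCCLI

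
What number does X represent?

X: X=10

10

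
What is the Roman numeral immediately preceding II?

II = 2; previous is 1

I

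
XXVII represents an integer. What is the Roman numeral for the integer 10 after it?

XXVII = 27
27 + 10 = 37

XXXVII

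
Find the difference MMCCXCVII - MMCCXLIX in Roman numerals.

MMCCXCVII = 2297
MMCCXLIX = 2249
2297 - 2249 = 48

XLVIII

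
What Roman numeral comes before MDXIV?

MDXIV = 1514; previous is 1513

MDXIII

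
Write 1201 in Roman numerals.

Convert 1201 to Roman numerals:
  1201 contains 1×1000 (M)
  201 contains 2×100 (CC)
  1 contains 1×1 (I)

MCCI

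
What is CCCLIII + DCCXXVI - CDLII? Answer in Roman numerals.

CCCLIII = 353, DCCXXVI = 726, CDLII = 452
353 + 726 = 1079
1079 - 452 = 627

DCXXVII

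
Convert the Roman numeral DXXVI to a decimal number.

DXXVI: D=500, X=10, X=10, V=5, I=1
500 + 10 + 10 + 5 + 1 = 526

526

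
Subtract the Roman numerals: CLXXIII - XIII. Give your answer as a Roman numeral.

CLXXIII = 173
XIII = 13
173 - 13 = 160

CLX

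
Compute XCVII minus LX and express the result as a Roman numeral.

XCVII = 97
LX = 60
97 - 60 = 37

XXXVII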